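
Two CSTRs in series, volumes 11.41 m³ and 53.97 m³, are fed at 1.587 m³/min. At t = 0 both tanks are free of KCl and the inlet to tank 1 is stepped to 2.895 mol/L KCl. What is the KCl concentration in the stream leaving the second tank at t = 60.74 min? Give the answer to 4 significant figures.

Species balance on tank i: dCᵢ/dt = (Cᵢ₋₁ − Cᵢ)/τᵢ with τᵢ = Vᵢ/Q.
τ₁ = 11.41/1.587 = 7.18967 min; τ₂ = 53.97/1.587 = 34.0076 min.
Tank 1: C₁ = C_in(1 − e^(−t/τ₁)). Tank 2 (τ₁ ≠ τ₂): C₂ = C_in[1 − (τ₁ e^(−t/τ₁) − τ₂ e^(−t/τ₂))/(τ₁ − τ₂)].
At t = 60.74: e^(−t/τ₁) = 0.000214278, e^(−t/τ₂) = 0.167617.
C₂ = 2.895·[1 − (7.18967·0.000214278 − 34.0076·0.167617)/(-26.8179)] = 2.895·0.787504 = 2.27982 mol/L.

2.280 mol/L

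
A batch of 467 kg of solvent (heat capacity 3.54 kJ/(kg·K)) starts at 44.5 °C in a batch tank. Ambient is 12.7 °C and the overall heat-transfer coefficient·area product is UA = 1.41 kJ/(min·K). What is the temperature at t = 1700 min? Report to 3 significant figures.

20.2 °C

Lumped-capacitance energy balance: M c_p dT/dt = UA(T_amb − T).
dT/dt = (T_ss − T)/τ with T_ss = T_amb = 12.700 °C, τ = M c_p/UA = 467·3.54/1.41 = 1172.5 min.
Integrating: T(t) = T_ss + (T₀ − T_ss) e^(−t/τ).
T(1700) = 12.700 + (31.800)·0.23459 = 20.160 °C.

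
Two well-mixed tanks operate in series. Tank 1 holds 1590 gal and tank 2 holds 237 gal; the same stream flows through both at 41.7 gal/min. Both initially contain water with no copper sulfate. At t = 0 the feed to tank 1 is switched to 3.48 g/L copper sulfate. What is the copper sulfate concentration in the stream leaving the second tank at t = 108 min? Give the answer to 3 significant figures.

3.24 g/L

Species balance on tank i: dCᵢ/dt = (Cᵢ₋₁ − Cᵢ)/τᵢ with τᵢ = Vᵢ/Q.
τ₁ = 1590/41.7 = 38.129 min; τ₂ = 237/41.7 = 5.6835 min.
Solving the cascade with C₁(0)=C₂(0)=0 gives C₂(t) = C_in[1 − (τ₁ e^(−t/τ₁) − τ₂ e^(−t/τ₂))/(τ₁ − τ₂)].
At t = 108: e^(−t/τ₁) = 0.058868, e^(−t/τ₂) = 5.5886e-09.
C₂ = 3.48·[1 − (38.129·0.058868 − 5.6835·5.5886e-09)/(32.446)] = 3.48·0.93082 = 3.2393 g/L.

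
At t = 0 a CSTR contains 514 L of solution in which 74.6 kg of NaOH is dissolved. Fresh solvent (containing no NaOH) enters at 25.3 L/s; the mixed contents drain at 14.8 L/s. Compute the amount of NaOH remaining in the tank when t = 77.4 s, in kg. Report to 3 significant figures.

Let m(t) be the amount of NaOH. Volume: V(t) = V₀ + (Q_in − Q_out) t = 514 + 10.500 t; V(77.4) = 1326.7 L.
Species balance (pure solvent in): dm/dt = −Q_out · m/V(t).
Separate: dm/m = −Q_out dt/V(t) ⇒ ln(m/m₀) = −(Q_out/(Q_in−Q_out)) ln(V/V₀).
m = m₀ (V₀/V)^(Q_out/(Q_in−Q_out)) = 74.6 × (514/1326.7)^(1.4095) = 19.601 kg.

19.6 kg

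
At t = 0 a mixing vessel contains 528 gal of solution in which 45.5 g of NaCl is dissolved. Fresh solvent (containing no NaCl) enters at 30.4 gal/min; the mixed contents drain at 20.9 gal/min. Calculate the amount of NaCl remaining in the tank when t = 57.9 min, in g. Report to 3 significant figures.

9.46 g

Let m(t) be the amount of NaCl. Volume: V(t) = V₀ + (Q_in − Q_out) t = 528 + 9.5000 t; V(57.9) = 1078.0 gal.
Species balance (pure solvent in): dm/dt = −Q_out · m/V(t).
dm/m = −Q_out dt/(V₀ + 9.5000 t); integrating gives ln(m/m₀) = −(Q_out/(Q_in−Q_out)) ln(V/V₀).
m = m₀ (V₀/V)^(Q_out/(Q_in−Q_out)) = 45.5 × (528/1078.0)^(2.2000) = 9.4624 g.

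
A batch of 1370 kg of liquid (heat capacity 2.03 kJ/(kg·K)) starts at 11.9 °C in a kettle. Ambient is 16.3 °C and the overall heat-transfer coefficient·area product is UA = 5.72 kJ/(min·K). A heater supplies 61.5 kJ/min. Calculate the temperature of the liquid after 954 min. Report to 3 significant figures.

24.9 °C

M c_p dT/dt = −UA(T − T_amb) + Q̇.
dT/dt = (T_ss − T)/τ with T_ss = T_amb + Q̇/UA = 16.3 + 61.5/5.72 = 27.052 °C, τ = M c_p/UA = 1370·2.03/5.72 = 486.21 min.
Solution: T(t) = T_ss + (T₀ − T_ss) e^(−t/τ).
T(954) = 27.052 + (-15.152)·0.14056 = 24.922 °C.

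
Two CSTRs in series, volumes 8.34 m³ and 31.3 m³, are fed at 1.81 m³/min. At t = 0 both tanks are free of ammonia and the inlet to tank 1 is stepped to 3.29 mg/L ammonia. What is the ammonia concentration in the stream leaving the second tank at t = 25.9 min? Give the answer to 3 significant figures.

2.29 mg/L

Species balance on tank i: dCᵢ/dt = (Cᵢ₋₁ − Cᵢ)/τᵢ with τᵢ = Vᵢ/Q.
τ₁ = 8.34/1.81 = 4.6077 min; τ₂ = 31.3/1.81 = 17.293 min.
Tank 1: C₁ = C_in(1 − e^(−t/τ₁)). Tank 2 (τ₁ ≠ τ₂): C₂ = C_in[1 − (τ₁ e^(−t/τ₁) − τ₂ e^(−t/τ₂))/(τ₁ − τ₂)].
At t = 25.9: e^(−t/τ₁) = 0.0036211, e^(−t/τ₂) = 0.22364.
C₂ = 3.29·[1 − (4.6077·0.0036211 − 17.293·0.22364)/(-12.685)] = 3.29·0.69644 = 2.2913 mg/L.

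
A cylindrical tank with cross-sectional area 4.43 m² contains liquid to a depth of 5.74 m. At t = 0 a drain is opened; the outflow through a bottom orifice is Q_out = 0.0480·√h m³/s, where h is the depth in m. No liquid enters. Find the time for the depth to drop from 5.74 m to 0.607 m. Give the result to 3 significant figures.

A dh/dt = −Q_out = −0.0480 √h.
Separate and integrate: 2(√h − √h₀) = −(0.0480/A) t.
t = 2A(√h₀ − √h)/0.0480 = 2·4.43·(√5.74 − √0.607)/0.0480
  = 8.8600 × (2.3958 − 0.77910) / 0.0480 = 298.42 s.

298 s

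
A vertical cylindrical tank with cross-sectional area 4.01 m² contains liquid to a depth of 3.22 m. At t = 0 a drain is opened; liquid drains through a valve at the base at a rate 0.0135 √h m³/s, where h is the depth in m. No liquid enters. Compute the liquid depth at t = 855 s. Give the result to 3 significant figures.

0.126 m

A dh/dt = −Q_out = −0.0135 √h.
This is separable: 2 d(√h)/dt = −0.0135/A, so √h = √h₀ − (0.0135/(2A)) t.
√h = √3.22 − 0.0135·855/(2·4.01) = 1.7944 − 1.4392 = 0.35522.
h = 0.35522² = 0.12618 m.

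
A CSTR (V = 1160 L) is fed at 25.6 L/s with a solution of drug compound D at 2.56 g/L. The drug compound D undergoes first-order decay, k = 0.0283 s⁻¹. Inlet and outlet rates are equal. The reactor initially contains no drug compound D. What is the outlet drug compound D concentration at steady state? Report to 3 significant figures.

1.12 g/L

V dC/dt = Q(C_in − C) − k V C.
Steady state (dC/dt = 0): C_ss = Q C_in/(Q + kV) = C_in/(1 + kV/Q).
C_ss = 25.6·2.56/(25.6 + 0.0283·1160) = 65.536/58.428 = 1.1217 g/L.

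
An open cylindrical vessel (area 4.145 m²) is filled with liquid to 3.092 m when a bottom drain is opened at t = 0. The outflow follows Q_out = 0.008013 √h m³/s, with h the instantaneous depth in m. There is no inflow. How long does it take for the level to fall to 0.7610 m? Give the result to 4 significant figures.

A dh/dt = −Q_out = −0.008013 √h.
Separate and integrate: 2(√h − √h₀) = −(0.008013/A) t.
t = 2A(√h₀ − √h)/0.008013 = 2·4.145·(√3.092 − √0.7610)/0.008013
  = 8.29000 × (1.75841 − 0.872353) / 0.008013 = 916.685 s.

916.7 s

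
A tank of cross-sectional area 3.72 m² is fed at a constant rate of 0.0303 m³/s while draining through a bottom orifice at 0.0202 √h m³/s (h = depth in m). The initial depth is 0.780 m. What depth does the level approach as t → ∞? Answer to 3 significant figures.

2.25 m

Accumulation of liquid (constant cross-section A): A dh/dt = Q_in − 0.0202 √h. At steady state dh/dt = 0:
Q_in = 0.0202 √h_ss ⇒ √h_ss = 0.0303/0.0202 = 1.5000.
h_ss = 1.5000² = 2.2500 m. (Since h₀ = 0.780 m < h_ss, the level will rise toward this value.)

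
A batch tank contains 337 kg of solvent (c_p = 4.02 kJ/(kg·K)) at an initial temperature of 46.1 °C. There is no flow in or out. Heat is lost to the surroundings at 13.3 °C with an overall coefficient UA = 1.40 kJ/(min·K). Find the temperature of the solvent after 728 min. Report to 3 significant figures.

28.8 °C

Unsteady energy balance on the tank contents: M c_p dT/dt = −UA(T − T_amb).
dT/dt = (T_ss − T)/τ with T_ss = T_amb = 13.300 °C, τ = M c_p/UA = 337·4.02/1.40 = 967.67 min.
Integrating: T(t) = T_ss + (T₀ − T_ss) e^(−t/τ).
T(728) = 13.300 + (32.800)·0.47127 = 28.758 °C.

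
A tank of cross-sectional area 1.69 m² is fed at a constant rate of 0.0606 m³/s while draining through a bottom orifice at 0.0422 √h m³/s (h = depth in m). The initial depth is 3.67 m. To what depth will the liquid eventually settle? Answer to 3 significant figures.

Unsteady balance on liquid volume: A dh/dt = Q_in − 0.0422 √h. At steady state dh/dt = 0:
Q_in = 0.0422 √h_ss ⇒ √h_ss = 0.0606/0.0422 = 1.4360.
h_ss = 1.4360² = 2.0622 m. (Since h₀ = 3.67 m > h_ss, the level will fall toward this value.)

2.06 m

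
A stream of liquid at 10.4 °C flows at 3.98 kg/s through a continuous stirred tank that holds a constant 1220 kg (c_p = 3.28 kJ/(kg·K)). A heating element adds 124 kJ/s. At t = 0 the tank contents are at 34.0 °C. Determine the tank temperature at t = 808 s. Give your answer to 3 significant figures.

20.9 °C

M c_p dT/dt = ṁ c_p (T_in − T) + Q̇.
Rearrange: dT/dt = (T_ss − T)/τ with τ = M/ṁ = 306.53 s and T_ss = T_in + Q̇/(ṁ c_p) = 19.899 °C.
Integrating: T(t) = T_ss + (T₀ − T_ss) e^(−t/τ).
T(808) = 19.899 + (14.101)·e^(−808/306.53) = 19.899 + (14.101)·0.071652 = 20.909 °C.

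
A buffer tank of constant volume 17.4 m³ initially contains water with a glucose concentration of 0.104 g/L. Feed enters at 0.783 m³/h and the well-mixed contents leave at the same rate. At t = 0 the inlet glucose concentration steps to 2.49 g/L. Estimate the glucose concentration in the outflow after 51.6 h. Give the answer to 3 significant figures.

2.26 g/L

Unsteady species balance (constant V, well mixed): V dC/dt = Q(C_in − C).
Rewrite as dC/dt + C/τ = C_in/τ, τ = V/Q = 22.222 h.
C approaches C_in exponentially: C(t) = C_in + (C₀ − C_in) e^(−t/τ).
C(51.6) = 2.49 + (0.104 − 2.49)·e^(−51.6/22.222) = 2.49 + (-2.3860)·0.098077 = 2.2560 g/L.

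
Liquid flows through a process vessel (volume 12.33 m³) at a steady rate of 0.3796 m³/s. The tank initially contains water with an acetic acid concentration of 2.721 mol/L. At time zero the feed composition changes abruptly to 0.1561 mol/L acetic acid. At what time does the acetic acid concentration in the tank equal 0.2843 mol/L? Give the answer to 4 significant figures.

Transient balance on the dissolved component: V dC/dt = Q(C_in − C), so τ = V/Q = 32.4816 s.
C(t) = C_in + (C₀ − C_in) e^(−t/τ). Set C = 0.2843 and solve for t:
e^(−t/τ) = (C − C_in)/(C₀ − C_in) = (0.2843 − 0.1561)/(2.721 − 0.1561) = 0.0499825
t = −τ ln(…) = 32.4816 × 2.99608 = 97.3175 s.

97.32 s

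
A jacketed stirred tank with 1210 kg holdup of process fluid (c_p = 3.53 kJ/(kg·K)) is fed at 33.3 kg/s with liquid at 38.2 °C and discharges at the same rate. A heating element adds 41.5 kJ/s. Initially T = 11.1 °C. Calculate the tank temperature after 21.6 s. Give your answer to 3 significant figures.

M c_p dT/dt = ṁ c_p (T_in − T) + Q̇.
τ = M/ṁ = 36.336 s; T_ss = T_in + Q̇/(ṁ c_p) = 38.2 + 41.5/(33.3·3.53) = 38.553 °C.
Integrating: T(t) = T_ss + (T₀ − T_ss) e^(−t/τ).
T(21.6) = 38.553 + (-27.453)·e^(−21.6/36.336) = 38.553 + (-27.453)·0.55187 = 23.403 °C.

23.4 °C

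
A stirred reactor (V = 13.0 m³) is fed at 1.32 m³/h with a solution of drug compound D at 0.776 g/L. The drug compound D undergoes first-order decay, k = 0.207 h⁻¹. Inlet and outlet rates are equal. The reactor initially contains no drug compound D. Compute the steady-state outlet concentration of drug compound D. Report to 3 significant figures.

Accumulation = in − out − consumed: V dC/dt = Q C_in − Q C − k V C.
At steady state: 0 = Q C_in − (Q + kV) C_ss, so C_ss = Q C_in/(Q + kV).
C_ss = 1.32·0.776/(1.32 + 0.207·13.0) = 1.0243/4.0110 = 0.25538 g/L.

0.255 g/L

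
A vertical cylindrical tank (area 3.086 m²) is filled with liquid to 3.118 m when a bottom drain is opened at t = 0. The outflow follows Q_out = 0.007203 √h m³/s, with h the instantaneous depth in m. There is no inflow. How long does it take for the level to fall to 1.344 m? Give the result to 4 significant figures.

519.7 s

A dh/dt = −Q_out = −0.007203 √h.
Separate and integrate: 2(√h − √h₀) = −(0.007203/A) t.
t = 2A(√h₀ − √h)/0.007203 = 2·3.086·(√3.118 − √1.344)/0.007203
  = 6.17200 × (1.76579 − 1.15931) / 0.007203 = 519.668 s.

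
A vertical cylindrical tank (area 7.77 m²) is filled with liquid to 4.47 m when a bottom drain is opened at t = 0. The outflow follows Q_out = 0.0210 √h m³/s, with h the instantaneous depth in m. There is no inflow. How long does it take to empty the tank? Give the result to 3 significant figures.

Unsteady balance on liquid volume: A dh/dt = −0.0210 √h.
∫ h^(−1/2) dh = −(0.0210/A) ∫ dt, giving 2√h = 2√h₀ − (0.0210/A) t.
Tank is empty when √h = 0: t_empty = 2A√h₀/0.0210.
t_empty = 2·7.77·√4.47/0.0210 = 15.540·2.1142/0.0210 = 1564.5 s.

1560 s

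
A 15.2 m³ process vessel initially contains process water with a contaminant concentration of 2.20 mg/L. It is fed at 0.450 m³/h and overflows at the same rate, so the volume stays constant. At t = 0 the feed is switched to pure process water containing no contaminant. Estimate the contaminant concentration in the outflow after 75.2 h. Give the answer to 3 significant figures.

0.237 mg/L

Mass balance on the solute (V constant): V dC/dt = Q(C_in − C).
Rewrite as dC/dt + C/τ = C_in/τ, τ = V/Q = 33.778 h.
Integrating: C(t) = C_in + (C₀ − C_in) e^(−t/τ).
C(75.2) = 0 + (2.20 − 0)·e^(−75.2/33.778) = 0 + (2.2000)·0.10793 = 0.23744 mg/L.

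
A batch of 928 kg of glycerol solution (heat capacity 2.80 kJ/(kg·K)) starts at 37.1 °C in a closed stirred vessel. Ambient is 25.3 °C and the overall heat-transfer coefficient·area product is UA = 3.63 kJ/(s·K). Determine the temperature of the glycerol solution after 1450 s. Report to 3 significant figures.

26.9 °C

Lumped-capacitance energy balance: M c_p dT/dt = UA(T_amb − T).
dT/dt = (T_ss − T)/τ with T_ss = T_amb = 25.300 °C, τ = M c_p/UA = 928·2.80/3.63 = 715.81 s.
Solution: T(t) = T_ss + (T₀ − T_ss) e^(−t/τ).
T(1450) = 25.300 + (11.800)·0.13191 = 26.856 °C.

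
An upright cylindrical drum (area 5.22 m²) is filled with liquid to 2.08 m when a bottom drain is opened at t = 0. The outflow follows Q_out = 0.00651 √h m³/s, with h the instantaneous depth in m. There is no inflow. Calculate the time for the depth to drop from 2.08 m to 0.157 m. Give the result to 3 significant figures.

Mass balance (ρ constant): A dh/dt = −0.00651 √h.
∫ h^(−1/2) dh = −(0.00651/A) ∫ dt, giving 2√h = 2√h₀ − (0.00651/A) t.
t = 2A(√h₀ − √h)/0.00651 = 2·5.22·(√2.08 − √0.157)/0.00651
  = 10.440 × (1.4422 − 0.39623) / 0.00651 = 1677.4 s.

1680 s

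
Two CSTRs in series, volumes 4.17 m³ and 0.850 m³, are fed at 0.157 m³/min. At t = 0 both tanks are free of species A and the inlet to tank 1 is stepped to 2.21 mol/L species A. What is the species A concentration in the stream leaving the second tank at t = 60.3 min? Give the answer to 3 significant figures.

Each tank obeys Vᵢ dCᵢ/dt = Q(Cᵢ₋₁ − Cᵢ), so τᵢ = Vᵢ/Q.
τ₁ = 4.17/0.157 = 26.561 min; τ₂ = 0.850/0.157 = 5.4140 min.
Tank 1: C₁ = C_in(1 − e^(−t/τ₁)). Tank 2 (τ₁ ≠ τ₂): C₂ = C_in[1 − (τ₁ e^(−t/τ₁) − τ₂ e^(−t/τ₂))/(τ₁ − τ₂)].
At t = 60.3: e^(−t/τ₁) = 0.10328, e^(−t/τ₂) = 1.4552e-05.
C₂ = 2.21·[1 − (26.561·0.10328 − 5.4140·1.4552e-05)/(21.146)] = 2.21·0.87028 = 1.9233 mol/L.

1.92 mol/L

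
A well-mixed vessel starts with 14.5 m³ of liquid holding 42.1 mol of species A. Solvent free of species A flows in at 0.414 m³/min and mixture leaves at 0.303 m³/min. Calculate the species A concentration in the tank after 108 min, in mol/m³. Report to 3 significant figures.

0.307 mol/m³

Total volume: dV/dt = Q_in − Q_out = 0.11100 m³/min, so V(t) = 14.5 + 0.11100 t and V(108) = 26.488 m³.
Solute balance: dm/dt = 0 − Q_out C = −Q_out m/V(t).
Separate: dm/m = −Q_out dt/V(t) ⇒ ln(m/m₀) = −(Q_out/(Q_in−Q_out)) ln(V/V₀).
m = m₀ (V₀/V)^(Q_out/(Q_in−Q_out)) = 42.1 × (14.5/26.488)^(2.7297) = 8.1276 mol.
C = m/V = 8.1276/26.488 = 0.30684 mol/m³.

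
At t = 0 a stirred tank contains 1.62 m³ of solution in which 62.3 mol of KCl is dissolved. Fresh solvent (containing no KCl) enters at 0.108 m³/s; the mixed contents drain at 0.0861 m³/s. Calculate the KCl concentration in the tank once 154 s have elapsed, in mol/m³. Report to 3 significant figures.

0.149 mol/m³

Total volume: dV/dt = Q_in − Q_out = 0.021900 m³/s, so V(t) = 1.62 + 0.021900 t and V(154) = 4.9926 m³.
Solute balance: dm/dt = 0 − Q_out C = −Q_out m/V(t).
dm/m = −Q_out dt/(V₀ + 0.021900 t); integrating gives ln(m/m₀) = −(Q_out/(Q_in−Q_out)) ln(V/V₀).
m = m₀ (V₀/V)^(Q_out/(Q_in−Q_out)) = 62.3 × (1.62/4.9926)^(3.9315) = 0.74597 mol.
C = m/V = 0.74597/4.9926 = 0.14942 mol/m³.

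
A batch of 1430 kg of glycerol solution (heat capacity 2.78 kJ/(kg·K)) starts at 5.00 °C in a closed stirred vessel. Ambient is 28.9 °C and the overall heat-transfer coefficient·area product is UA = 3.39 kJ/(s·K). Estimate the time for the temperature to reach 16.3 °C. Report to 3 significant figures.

Lumped-capacitance energy balance: M c_p dT/dt = UA(T_amb − T).
τ = M c_p/UA = 1172.7 s; T_ss = T_amb = 28.900 °C.
T(t) = T_ss + (T₀ − T_ss)e^(−t/τ); set T = 16.3:
t = −τ ln[(T − T_ss)/(T₀ − T_ss)] = −1172.7 · ln(0.52720) = 750.73 s.

751 s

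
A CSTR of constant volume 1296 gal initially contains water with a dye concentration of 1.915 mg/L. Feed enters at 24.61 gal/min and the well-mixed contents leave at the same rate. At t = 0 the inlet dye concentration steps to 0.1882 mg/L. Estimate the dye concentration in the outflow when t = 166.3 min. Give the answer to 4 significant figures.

Species balance on the tank: V dC/dt = Q(C_in − C).
So dC/dt = (C_in − C)/τ with τ = V/Q = 1296/24.61 = 52.6615 min.
Integrating: C(t) = C_in + (C₀ − C_in) e^(−t/τ).
C(166.3) = 0.1882 + (1.915 − 0.1882)·e^(−166.3/52.6615) = 0.1882 + (1.72680)·0.0425148 = 0.261615 mg/L.

0.2616 mg/L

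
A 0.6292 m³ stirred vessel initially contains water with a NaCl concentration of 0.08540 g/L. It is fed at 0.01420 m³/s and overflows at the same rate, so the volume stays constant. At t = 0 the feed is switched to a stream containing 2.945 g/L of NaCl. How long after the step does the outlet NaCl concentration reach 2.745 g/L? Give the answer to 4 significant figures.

117.9 s

Species balance: V dC/dt = Q(C_in − C) ⇒ τ = V/Q = 44.3099 s.
C(t) = C_in + (C₀ − C_in) e^(−t/τ). Set C = 2.745 and solve for t:
e^(−t/τ) = (C − C_in)/(C₀ − C_in) = (2.745 − 2.945)/(0.08540 − 2.945) = 0.0699399
t = −τ ln(…) = 44.3099 × 2.66012 = 117.870 s.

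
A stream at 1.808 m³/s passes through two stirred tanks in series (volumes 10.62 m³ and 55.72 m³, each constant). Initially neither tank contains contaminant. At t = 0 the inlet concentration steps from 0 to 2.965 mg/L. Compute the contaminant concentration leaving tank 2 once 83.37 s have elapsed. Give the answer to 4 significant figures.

2.720 mg/L

Each tank obeys Vᵢ dCᵢ/dt = Q(Cᵢ₋₁ − Cᵢ), so τᵢ = Vᵢ/Q.
τ₁ = 10.62/1.808 = 5.87389 s; τ₂ = 55.72/1.808 = 30.8186 s.
Tank 1: C₁ = C_in(1 − e^(−t/τ₁)). Tank 2 (τ₁ ≠ τ₂): C₂ = C_in[1 − (τ₁ e^(−t/τ₁) − τ₂ e^(−t/τ₂))/(τ₁ − τ₂)].
At t = 83.37: e^(−t/τ₁) = 6.85367e-07, e^(−t/τ₂) = 0.0668579.
C₂ = 2.965·[1 − (5.87389·6.85367e-07 − 30.8186·0.0668579)/(-24.9447)] = 2.965·0.917399 = 2.72009 mg/L.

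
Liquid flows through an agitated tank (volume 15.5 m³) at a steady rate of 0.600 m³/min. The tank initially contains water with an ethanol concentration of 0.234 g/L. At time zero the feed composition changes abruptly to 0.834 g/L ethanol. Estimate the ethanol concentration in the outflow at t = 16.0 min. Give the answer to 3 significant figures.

Species balance on the tank: V dC/dt = Q(C_in − C).
So dC/dt = (C_in − C)/τ with τ = V/Q = 15.5/0.600 = 25.833 min.
Integrating: C(t) = C_in + (C₀ − C_in) e^(−t/τ).
C(16.0) = 0.834 + (0.234 − 0.834)·e^(−16.0/25.833) = 0.834 + (-0.60000)·0.53829 = 0.51103 g/L.

0.511 g/L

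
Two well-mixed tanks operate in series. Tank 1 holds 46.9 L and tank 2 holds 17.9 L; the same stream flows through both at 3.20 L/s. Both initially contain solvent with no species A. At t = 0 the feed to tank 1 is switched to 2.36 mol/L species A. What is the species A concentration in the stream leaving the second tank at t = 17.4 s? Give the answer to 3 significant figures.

Species balance on tank i: dCᵢ/dt = (Cᵢ₋₁ − Cᵢ)/τᵢ with τᵢ = Vᵢ/Q.
τ₁ = 46.9/3.20 = 14.656 s; τ₂ = 17.9/3.20 = 5.5937 s.
Tank 1: C₁ = C_in(1 − e^(−t/τ₁)). Tank 2 (τ₁ ≠ τ₂): C₂ = C_in[1 − (τ₁ e^(−t/τ₁) − τ₂ e^(−t/τ₂))/(τ₁ − τ₂)].
At t = 17.4: e^(−t/τ₁) = 0.30507, e^(−t/τ₂) = 0.044574.
C₂ = 2.36·[1 − (14.656·0.30507 − 5.5937·0.044574)/(9.0625)] = 2.36·0.53414 = 1.2606 mol/L.

1.26 mol/L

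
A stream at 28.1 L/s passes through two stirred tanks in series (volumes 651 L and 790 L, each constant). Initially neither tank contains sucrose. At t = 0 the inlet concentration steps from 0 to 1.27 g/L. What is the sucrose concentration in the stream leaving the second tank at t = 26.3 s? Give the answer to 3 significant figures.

Species balance on tank i: dCᵢ/dt = (Cᵢ₋₁ − Cᵢ)/τᵢ with τᵢ = Vᵢ/Q.
τ₁ = 651/28.1 = 23.167 s; τ₂ = 790/28.1 = 28.114 s.
Tank 1: C₁ = C_in(1 − e^(−t/τ₁)). Tank 2 (τ₁ ≠ τ₂): C₂ = C_in[1 − (τ₁ e^(−t/τ₁) − τ₂ e^(−t/τ₂))/(τ₁ − τ₂)].
At t = 26.3: e^(−t/τ₁) = 0.32135, e^(−t/τ₂) = 0.39240.
C₂ = 1.27·[1 − (23.167·0.32135 − 28.114·0.39240)/(-4.9466)] = 1.27·0.27486 = 0.34907 g/L.

0.349 g/L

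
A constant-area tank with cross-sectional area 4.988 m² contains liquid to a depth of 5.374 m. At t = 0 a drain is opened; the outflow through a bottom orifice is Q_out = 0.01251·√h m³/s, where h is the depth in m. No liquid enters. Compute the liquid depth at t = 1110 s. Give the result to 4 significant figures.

0.8579 m

With no inflow, A dh/dt = −0.01251 √h.
Separate and integrate: 2(√h − √h₀) = −(0.01251/A) t.
√h = √5.374 − 0.01251·1110/(2·4.988) = 2.31819 − 1.39195 = 0.926238.
h = 0.926238² = 0.857917 m.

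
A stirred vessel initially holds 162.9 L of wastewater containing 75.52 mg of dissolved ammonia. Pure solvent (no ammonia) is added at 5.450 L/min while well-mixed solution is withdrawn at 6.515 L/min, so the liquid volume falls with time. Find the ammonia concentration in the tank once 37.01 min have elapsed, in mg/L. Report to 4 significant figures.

Let m(t) be the amount of ammonia. Volume: V(t) = V₀ + (Q_in − Q_out) t = 162.9 − 1.06500 t; V(37.01) = 123.484 L.
Species balance (pure solvent in): dm/dt = −Q_out · m/V(t).
Separate: dm/m = −Q_out dt/V(t) ⇒ ln(m/m₀) = −(Q_out/(Q_in−Q_out)) ln(V/V₀).
m = m₀ (V₀/V)^(Q_out/(Q_in−Q_out)) = 75.52 × (162.9/123.484)^(-6.11737) = 13.8703 mg.
C = m/V = 13.8703/123.484 = 0.112324 mg/L.

0.1123 mg/L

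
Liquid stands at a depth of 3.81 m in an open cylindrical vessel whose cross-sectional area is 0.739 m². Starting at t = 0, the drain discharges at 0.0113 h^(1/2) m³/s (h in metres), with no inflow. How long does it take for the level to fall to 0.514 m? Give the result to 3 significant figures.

162 s

With no inflow, A dh/dt = −0.0113 √h.
∫ h^(−1/2) dh = −(0.0113/A) ∫ dt, giving 2√h = 2√h₀ − (0.0113/A) t.
t = 2A(√h₀ − √h)/0.0113 = 2·0.739·(√3.81 − √0.514)/0.0113
  = 1.4780 × (1.9519 − 0.71694) / 0.0113 = 161.53 s.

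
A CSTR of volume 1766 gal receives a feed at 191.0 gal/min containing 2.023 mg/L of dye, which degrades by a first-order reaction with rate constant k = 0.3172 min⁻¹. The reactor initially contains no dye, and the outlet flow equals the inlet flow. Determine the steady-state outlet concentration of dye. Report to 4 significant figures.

V dC/dt = Q(C_in − C) − k V C.
At steady state: 0 = Q C_in − (Q + kV) C_ss, so C_ss = Q C_in/(Q + kV).
C_ss = 191.0·2.023/(191.0 + 0.3172·1766) = 386.393/751.175 = 0.514385 mg/L.

0.5144 mg/L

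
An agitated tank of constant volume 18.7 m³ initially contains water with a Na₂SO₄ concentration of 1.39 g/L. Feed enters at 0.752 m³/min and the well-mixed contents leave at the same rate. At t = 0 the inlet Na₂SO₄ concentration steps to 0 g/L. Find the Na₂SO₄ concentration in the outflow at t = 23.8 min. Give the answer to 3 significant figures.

Species balance on the tank: V dC/dt = Q(C_in − C).
So dC/dt = (C_in − C)/τ with τ = V/Q = 18.7/0.752 = 24.867 min.
C approaches C_in exponentially: C(t) = C_in + (C₀ − C_in) e^(−t/τ).
C(23.8) = 0 + (1.39 − 0)·e^(−23.8/24.867) = 0 + (1.3900)·0.38401 = 0.53377 g/L.

0.534 g/L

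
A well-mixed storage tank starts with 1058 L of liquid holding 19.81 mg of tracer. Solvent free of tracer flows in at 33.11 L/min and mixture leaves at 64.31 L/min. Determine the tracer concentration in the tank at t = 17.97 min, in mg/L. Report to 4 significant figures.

Total volume: dV/dt = Q_in − Q_out = -31.2000 L/min, so V(t) = 1058 − 31.2000 t and V(17.97) = 497.336 L.
No tracer enters, so dm/dt = −Q_out · (m/V).
dm/m = −Q_out dt/(V₀ − 31.2000 t); integrating gives ln(m/m₀) = −(Q_out/(Q_in−Q_out)) ln(V/V₀).
m = m₀ (V₀/V)^(Q_out/(Q_in−Q_out)) = 19.81 × (1058/497.336)^(-2.06122) = 4.17968 mg.
C = m/V = 4.17968/497.336 = 0.00840415 mg/L.

0.008404 mg/L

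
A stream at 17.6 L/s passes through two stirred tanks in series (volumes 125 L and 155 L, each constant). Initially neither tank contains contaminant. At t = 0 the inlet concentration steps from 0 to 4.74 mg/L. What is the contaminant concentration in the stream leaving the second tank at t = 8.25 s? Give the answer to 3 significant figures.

1.32 mg/L

Species balance on tank i: dCᵢ/dt = (Cᵢ₋₁ − Cᵢ)/τᵢ with τᵢ = Vᵢ/Q.
τ₁ = 125/17.6 = 7.1023 s; τ₂ = 155/17.6 = 8.8068 s.
Solving the cascade with C₁(0)=C₂(0)=0 gives C₂(t) = C_in[1 − (τ₁ e^(−t/τ₁) − τ₂ e^(−t/τ₂))/(τ₁ − τ₂)].
At t = 8.25: e^(−t/τ₁) = 0.31299, e^(−t/τ₂) = 0.39189.
C₂ = 4.74·[1 − (7.1023·0.31299 − 8.8068·0.39189)/(-1.7045)] = 4.74·0.27934 = 1.3241 mg/L.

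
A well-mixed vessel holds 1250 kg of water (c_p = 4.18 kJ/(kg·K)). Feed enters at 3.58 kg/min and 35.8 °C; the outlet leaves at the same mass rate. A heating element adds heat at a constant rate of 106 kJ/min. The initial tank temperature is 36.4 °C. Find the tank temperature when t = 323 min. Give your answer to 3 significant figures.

40.3 °C

First-law balance (no shaft work): M c_p dT/dt = ṁ c_p (T_in − T) + 106.
Rearrange: dT/dt = (T_ss − T)/τ with τ = M/ṁ = 349.16 min and T_ss = T_in + Q̇/(ṁ c_p) = 42.883 °C.
Solution: T(t) = T_ss + (T₀ − T_ss) e^(−t/τ).
T(323) = 42.883 + (-6.4835)·e^(−323/349.16) = 42.883 + (-6.4835)·0.39650 = 40.313 °C.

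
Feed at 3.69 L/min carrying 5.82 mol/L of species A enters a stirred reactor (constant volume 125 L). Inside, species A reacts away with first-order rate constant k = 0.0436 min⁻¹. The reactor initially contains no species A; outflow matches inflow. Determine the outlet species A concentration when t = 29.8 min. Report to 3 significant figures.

V dC/dt = Q(C_in − C) − k V C.
This is linear with rate a = Q/V + k = 0.073120 min⁻¹.
C_ss = Q C_in/(Q + kV) = 2.3496 mol/L; C(t) = C_ss + (C₀ − C_ss) e^(−a t).
C(29.8) = 2.3496 + (-2.3496)·e^(−0.073120·29.8) = 2.3496 + (-2.3496)·0.11316 = 2.0838 mol/L.

2.08 mol/L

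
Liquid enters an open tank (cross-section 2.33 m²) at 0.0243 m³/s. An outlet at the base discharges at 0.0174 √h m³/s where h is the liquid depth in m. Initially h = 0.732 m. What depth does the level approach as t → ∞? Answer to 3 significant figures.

1.95 m

Volume balance on the tank: A dh/dt = Q_in − 0.0174 √h. At steady state dh/dt = 0:
Q_in = 0.0174 √h_ss ⇒ √h_ss = 0.0243/0.0174 = 1.3966.
h_ss = 1.3966² = 1.9504 m. (Since h₀ = 0.732 m < h_ss, the level will rise toward this value.)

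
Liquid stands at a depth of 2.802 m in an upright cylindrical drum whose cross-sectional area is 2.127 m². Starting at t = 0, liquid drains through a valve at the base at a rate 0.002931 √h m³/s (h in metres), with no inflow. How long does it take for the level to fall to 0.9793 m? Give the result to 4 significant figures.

With no inflow, A dh/dt = −0.002931 √h.
Separate and integrate: 2(√h − √h₀) = −(0.002931/A) t.
t = 2A(√h₀ − √h)/0.002931 = 2·2.127·(√2.802 − √0.9793)/0.002931
  = 4.25400 × (1.67392 − 0.989596) / 0.002931 = 993.212 s.

993.2 s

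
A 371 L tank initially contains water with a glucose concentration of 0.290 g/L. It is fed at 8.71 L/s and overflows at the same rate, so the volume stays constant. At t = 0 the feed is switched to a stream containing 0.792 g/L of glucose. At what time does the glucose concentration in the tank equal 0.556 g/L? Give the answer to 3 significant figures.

Accumulation = in − out for the solute gives V dC/dt = Q(C_in − C), so τ = V/Q = 42.595 s.
C(t) = C_in + (C₀ − C_in) e^(−t/τ). Set C = 0.556 and solve for t:
e^(−t/τ) = (C − C_in)/(C₀ − C_in) = (0.556 − 0.792)/(0.290 − 0.792) = 0.47012
t = −τ ln(…) = 42.595 × 0.75477 = 32.149 s.

32.1 s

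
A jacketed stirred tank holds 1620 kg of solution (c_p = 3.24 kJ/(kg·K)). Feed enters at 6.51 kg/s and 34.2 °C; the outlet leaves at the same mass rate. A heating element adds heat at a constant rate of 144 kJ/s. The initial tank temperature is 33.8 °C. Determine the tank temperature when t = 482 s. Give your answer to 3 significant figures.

Energy balance: M c_p dT/dt = ṁ c_p (T_in − T) + 144.
Rearrange: dT/dt = (T_ss − T)/τ with τ = M/ṁ = 248.85 s and T_ss = T_in + Q̇/(ṁ c_p) = 41.027 °C.
Solution: T(t) = T_ss + (T₀ − T_ss) e^(−t/τ).
T(482) = 41.027 + (-7.2271)·e^(−482/248.85) = 41.027 + (-7.2271)·0.14415 = 39.985 °C.

40.0 °C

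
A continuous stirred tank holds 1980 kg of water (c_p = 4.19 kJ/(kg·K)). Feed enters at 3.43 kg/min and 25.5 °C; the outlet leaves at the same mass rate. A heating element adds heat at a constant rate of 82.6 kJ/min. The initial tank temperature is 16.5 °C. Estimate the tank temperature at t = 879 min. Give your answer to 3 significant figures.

M c_p dT/dt = ṁ c_p (T_in − T) + Q̇.
τ = M/ṁ = 577.26 min; T_ss = T_in + Q̇/(ṁ c_p) = 25.5 + 82.6/(3.43·4.19) = 31.247 °C.
Solution: T(t) = T_ss + (T₀ − T_ss) e^(−t/τ).
T(879) = 31.247 + (-14.747)·e^(−879/577.26) = 31.247 + (-14.747)·0.21812 = 28.031 °C.

28.0 °C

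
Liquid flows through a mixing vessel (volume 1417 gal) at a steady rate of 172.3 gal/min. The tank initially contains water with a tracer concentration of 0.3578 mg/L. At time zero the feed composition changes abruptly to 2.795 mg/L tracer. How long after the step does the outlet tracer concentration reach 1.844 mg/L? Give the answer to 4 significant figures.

Transient balance on the dissolved component: V dC/dt = Q(C_in − C), so τ = V/Q = 8.22403 min.
C(t) = C_in + (C₀ − C_in) e^(−t/τ). Set C = 1.844 and solve for t:
e^(−t/τ) = (C − C_in)/(C₀ − C_in) = (1.844 − 2.795)/(0.3578 − 2.795) = 0.390202
t = −τ ln(…) = 8.22403 × 0.941091 = 7.73956 min.

7.740 min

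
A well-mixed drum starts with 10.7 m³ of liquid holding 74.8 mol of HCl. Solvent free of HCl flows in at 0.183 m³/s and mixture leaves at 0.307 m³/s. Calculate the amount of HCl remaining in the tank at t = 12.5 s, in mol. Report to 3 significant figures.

Let m(t) be the amount of HCl. Volume: V(t) = V₀ + (Q_in − Q_out) t = 10.7 − 0.12400 t; V(12.5) = 9.1500 m³.
No HCl enters, so dm/dt = −Q_out · (m/V).
dm/m = −Q_out dt/(V₀ − 0.12400 t); integrating gives ln(m/m₀) = −(Q_out/(Q_in−Q_out)) ln(V/V₀).
m = m₀ (V₀/V)^(Q_out/(Q_in−Q_out)) = 74.8 × (10.7/9.1500)^(-2.4758) = 50.774 mol.

50.8 mol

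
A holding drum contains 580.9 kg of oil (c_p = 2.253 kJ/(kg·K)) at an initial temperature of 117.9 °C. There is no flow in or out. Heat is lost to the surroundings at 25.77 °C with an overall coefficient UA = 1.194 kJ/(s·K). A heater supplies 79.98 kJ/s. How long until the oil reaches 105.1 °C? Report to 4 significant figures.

M c_p dT/dt = −UA(T − T_amb) + Q̇.
τ = M c_p/UA = 1096.12 s; T_ss = T_amb + Q̇/UA = 25.77 + 79.98/1.194 = 92.7549 °C.
T(t) = T_ss + (T₀ − T_ss)e^(−t/τ); set T = 105.1:
t = −τ ln[(T − T_ss)/(T₀ − T_ss)] = −1096.12 · ln(0.490954) = 779.785 s.

779.8 s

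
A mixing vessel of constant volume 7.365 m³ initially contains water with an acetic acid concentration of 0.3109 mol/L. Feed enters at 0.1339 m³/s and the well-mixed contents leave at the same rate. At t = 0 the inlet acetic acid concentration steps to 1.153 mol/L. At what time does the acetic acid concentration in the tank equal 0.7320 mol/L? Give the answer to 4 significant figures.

Species balance: V dC/dt = Q(C_in − C) ⇒ τ = V/Q = 55.0037 s.
C(t) = C_in + (C₀ − C_in) e^(−t/τ). Set C = 0.7320 and solve for t:
e^(−t/τ) = (C − C_in)/(C₀ − C_in) = (0.7320 − 1.153)/(0.3109 − 1.153) = 0.499941
t = −τ ln(…) = 55.0037 × 0.693266 = 38.1322 s.

38.13 s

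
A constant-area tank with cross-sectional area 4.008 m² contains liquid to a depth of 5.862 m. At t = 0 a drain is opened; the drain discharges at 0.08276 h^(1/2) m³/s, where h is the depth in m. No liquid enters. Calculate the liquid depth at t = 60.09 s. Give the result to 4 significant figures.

A dh/dt = −Q_out = −0.08276 √h.
Separate and integrate: 2(√h − √h₀) = −(0.08276/A) t.
√h = √5.862 − 0.08276·60.09/(2·4.008) = 2.42116 − 0.620390 = 1.80077.
h = 1.80077² = 3.24276 m.

3.243 m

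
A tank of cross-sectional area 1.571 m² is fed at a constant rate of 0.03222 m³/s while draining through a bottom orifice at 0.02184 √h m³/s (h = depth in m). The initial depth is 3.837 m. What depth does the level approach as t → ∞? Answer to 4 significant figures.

2.176 m

Unsteady balance on liquid volume: A dh/dt = Q_in − 0.02184 √h. At steady state dh/dt = 0:
Q_in = 0.02184 √h_ss ⇒ √h_ss = 0.03222/0.02184 = 1.47527.
h_ss = 1.47527² = 2.17644 m. (Since h₀ = 3.837 m > h_ss, the level will fall toward this value.)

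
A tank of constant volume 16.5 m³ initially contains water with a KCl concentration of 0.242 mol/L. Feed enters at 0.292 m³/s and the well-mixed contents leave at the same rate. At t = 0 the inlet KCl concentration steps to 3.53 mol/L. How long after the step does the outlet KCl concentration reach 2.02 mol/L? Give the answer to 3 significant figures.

Species balance: V dC/dt = Q(C_in − C) ⇒ τ = V/Q = 56.507 s.
C(t) = C_in + (C₀ − C_in) e^(−t/τ). Set C = 2.02 and solve for t:
e^(−t/τ) = (C − C_in)/(C₀ − C_in) = (2.02 − 3.53)/(0.242 − 3.53) = 0.45925
t = −τ ln(…) = 56.507 × 0.77817 = 43.972 s.

44.0 s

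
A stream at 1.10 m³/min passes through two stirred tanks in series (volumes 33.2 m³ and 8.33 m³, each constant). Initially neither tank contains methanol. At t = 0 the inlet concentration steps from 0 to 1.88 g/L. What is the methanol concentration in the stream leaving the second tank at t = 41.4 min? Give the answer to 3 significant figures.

1.25 g/L

Each tank obeys Vᵢ dCᵢ/dt = Q(Cᵢ₋₁ − Cᵢ), so τᵢ = Vᵢ/Q.
τ₁ = 33.2/1.10 = 30.182 min; τ₂ = 8.33/1.10 = 7.5727 min.
Tank 1: C₁ = C_in(1 − e^(−t/τ₁)). Tank 2 (τ₁ ≠ τ₂): C₂ = C_in[1 − (τ₁ e^(−t/τ₁) − τ₂ e^(−t/τ₂))/(τ₁ − τ₂)].
At t = 41.4: e^(−t/τ₁) = 0.25368, e^(−t/τ₂) = 0.0042239.
C₂ = 1.88·[1 − (30.182·0.25368 − 7.5727·0.0042239)/(22.609)] = 1.88·0.66277 = 1.2460 g/L.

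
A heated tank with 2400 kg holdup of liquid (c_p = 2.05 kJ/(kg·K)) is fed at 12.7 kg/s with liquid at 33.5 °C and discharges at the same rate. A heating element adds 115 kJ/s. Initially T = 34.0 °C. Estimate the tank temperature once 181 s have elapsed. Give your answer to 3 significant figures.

M c_p dT/dt = ṁ c_p (T_in − T) + Q̇.
Rearrange: dT/dt = (T_ss − T)/τ with τ = M/ṁ = 188.98 s and T_ss = T_in + Q̇/(ṁ c_p) = 37.917 °C.
Solution: T(t) = T_ss + (T₀ − T_ss) e^(−t/τ).
T(181) = 37.917 + (-3.9171)·e^(−181/188.98) = 37.917 + (-3.9171)·0.38374 = 36.414 °C.

36.4 °C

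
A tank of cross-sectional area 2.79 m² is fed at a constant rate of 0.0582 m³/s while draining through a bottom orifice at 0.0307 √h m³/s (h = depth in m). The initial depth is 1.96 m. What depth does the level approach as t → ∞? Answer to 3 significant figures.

3.59 m

Volume balance on the tank: A dh/dt = Q_in − 0.0307 √h. At steady state dh/dt = 0:
Q_in = 0.0307 √h_ss ⇒ √h_ss = 0.0582/0.0307 = 1.8958.
h_ss = 1.8958² = 3.5939 m. (Since h₀ = 1.96 m < h_ss, the level will rise toward this value.)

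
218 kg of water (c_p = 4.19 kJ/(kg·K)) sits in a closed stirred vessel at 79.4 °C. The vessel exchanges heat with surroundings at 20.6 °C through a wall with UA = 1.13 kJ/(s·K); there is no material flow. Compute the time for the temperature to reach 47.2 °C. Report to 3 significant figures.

641 s

Heat balance on the well-mixed liquid: M c_p dT/dt = −UA(T − T_amb).
τ = M c_p/UA = 808.34 s; T_ss = T_amb = 20.600 °C.
T(t) = T_ss + (T₀ − T_ss)e^(−t/τ); set T = 47.2:
t = −τ ln[(T − T_ss)/(T₀ − T_ss)] = −808.34 · ln(0.45238) = 641.20 s.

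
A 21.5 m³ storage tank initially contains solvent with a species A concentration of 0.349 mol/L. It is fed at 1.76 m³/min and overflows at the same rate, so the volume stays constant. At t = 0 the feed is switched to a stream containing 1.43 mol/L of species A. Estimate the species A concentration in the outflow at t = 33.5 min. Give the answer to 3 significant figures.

Mass balance on the solute (V constant): V dC/dt = Q(C_in − C).
So dC/dt = (C_in − C)/τ with τ = V/Q = 21.5/1.76 = 12.216 min.
C approaches C_in exponentially: C(t) = C_in + (C₀ − C_in) e^(−t/τ).
C(33.5) = 1.43 + (0.349 − 1.43)·e^(−33.5/12.216) = 1.43 + (-1.0810)·0.064420 = 1.3604 mol/L.

1.36 mol/L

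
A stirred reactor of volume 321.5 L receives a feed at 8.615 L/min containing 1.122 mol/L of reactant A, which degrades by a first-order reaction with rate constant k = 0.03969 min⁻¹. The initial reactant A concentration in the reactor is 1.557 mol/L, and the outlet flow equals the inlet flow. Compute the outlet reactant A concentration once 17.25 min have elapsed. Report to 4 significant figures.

V dC/dt = Q(C_in − C) − k V C.
This is linear with rate a = Q/V + k = 0.0664863 min⁻¹.
C_ss = Q C_in/(Q + kV) = 0.452205 mol/L; C(t) = C_ss + (C₀ − C_ss) e^(−a t).
C(17.25) = 0.452205 + (1.10480)·e^(−0.0664863·17.25) = 0.452205 + (1.10480)·0.317624 = 0.803114 mol/L.

0.8031 mol/L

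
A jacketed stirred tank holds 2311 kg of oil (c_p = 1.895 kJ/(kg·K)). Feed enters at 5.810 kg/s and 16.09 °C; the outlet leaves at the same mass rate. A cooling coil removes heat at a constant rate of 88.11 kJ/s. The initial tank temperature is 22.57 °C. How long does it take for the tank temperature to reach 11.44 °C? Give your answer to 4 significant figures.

M c_p dT/dt = ṁ c_p (T_in − T) − Q̇.
τ = M/ṁ = 397.762 s; T_ss = T_in − Q̇/(ṁ c_p) = 8.08724 °C.
T(t) = T_ss + (T₀ − T_ss) e^(−t/τ). Set T = 11.44:
e^(−t/τ) = (11.44 − 8.08724)/(22.57 − 8.08724) = 0.231500
t = −397.762 · ln(0.231500) = 581.996 s.

582.0 s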